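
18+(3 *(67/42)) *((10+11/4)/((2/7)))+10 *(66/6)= 5465/16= 341.56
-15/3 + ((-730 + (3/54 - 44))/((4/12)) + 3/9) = -2326.50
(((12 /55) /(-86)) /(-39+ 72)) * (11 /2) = -1 /2365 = -0.00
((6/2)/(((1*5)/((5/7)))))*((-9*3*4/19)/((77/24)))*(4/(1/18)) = -559872/10241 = -54.67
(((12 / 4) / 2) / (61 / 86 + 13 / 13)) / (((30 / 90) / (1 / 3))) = 43 / 49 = 0.88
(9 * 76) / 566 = 342 / 283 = 1.21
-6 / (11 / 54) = -324 / 11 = -29.45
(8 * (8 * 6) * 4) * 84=129024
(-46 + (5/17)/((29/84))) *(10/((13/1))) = -222580/6409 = -34.73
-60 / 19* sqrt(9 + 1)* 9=-540* sqrt(10) / 19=-89.88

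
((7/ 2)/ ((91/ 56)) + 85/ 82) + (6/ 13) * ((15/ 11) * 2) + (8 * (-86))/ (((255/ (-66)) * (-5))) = -155312061/ 4983550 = -31.16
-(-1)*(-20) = -20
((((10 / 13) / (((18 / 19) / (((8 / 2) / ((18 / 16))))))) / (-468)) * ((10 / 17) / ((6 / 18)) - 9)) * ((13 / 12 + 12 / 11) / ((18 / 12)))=4471460 / 69115761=0.06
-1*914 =-914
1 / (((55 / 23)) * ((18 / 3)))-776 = -256057 / 330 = -775.93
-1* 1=-1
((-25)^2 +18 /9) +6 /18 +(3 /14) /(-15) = 131737 /210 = 627.32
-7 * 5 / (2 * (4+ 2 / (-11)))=-55 / 12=-4.58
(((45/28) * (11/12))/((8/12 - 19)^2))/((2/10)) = 27/1232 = 0.02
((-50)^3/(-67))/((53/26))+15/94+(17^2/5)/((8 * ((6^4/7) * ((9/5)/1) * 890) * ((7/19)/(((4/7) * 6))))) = 3700593175238227/4042619189280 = 915.39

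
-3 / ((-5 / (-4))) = -12 / 5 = -2.40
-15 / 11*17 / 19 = -255 / 209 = -1.22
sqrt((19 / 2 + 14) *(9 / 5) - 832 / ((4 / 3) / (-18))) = 3 *sqrt(125270) / 10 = 106.18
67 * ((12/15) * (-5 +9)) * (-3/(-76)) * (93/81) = 8308/855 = 9.72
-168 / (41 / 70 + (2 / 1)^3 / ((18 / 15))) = -35280 / 1523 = -23.16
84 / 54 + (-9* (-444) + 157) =37391 / 9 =4154.56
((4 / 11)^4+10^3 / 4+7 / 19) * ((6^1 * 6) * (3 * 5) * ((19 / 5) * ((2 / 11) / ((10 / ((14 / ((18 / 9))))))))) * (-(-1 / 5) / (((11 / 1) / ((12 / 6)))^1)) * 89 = 211631.30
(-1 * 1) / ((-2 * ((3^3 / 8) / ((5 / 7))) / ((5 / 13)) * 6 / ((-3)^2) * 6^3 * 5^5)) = 1 / 11056500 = 0.00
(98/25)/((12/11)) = 539/150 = 3.59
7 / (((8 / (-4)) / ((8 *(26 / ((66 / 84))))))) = -10192 / 11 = -926.55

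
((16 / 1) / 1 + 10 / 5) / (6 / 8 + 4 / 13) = 936 / 55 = 17.02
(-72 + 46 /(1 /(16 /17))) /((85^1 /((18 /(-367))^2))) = -0.00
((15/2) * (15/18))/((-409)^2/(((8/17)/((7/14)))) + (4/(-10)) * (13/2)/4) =0.00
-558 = -558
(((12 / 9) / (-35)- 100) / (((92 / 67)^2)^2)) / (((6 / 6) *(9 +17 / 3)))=-1.92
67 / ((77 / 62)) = 4154 / 77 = 53.95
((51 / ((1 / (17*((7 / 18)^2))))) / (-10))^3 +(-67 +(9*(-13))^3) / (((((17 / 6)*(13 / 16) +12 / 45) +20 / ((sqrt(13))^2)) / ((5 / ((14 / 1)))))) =-141528.49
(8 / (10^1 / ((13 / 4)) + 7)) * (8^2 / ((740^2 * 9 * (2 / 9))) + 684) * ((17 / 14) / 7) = 20694353368 / 219690275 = 94.20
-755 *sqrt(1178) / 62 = -417.95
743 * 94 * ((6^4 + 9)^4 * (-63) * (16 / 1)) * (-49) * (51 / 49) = 10413324983845237860000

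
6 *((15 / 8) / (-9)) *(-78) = 195 / 2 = 97.50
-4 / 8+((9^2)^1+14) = 189 / 2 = 94.50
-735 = -735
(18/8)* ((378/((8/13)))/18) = 76.78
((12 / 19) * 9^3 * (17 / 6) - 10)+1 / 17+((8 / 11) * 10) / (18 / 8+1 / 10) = 216700867 / 166991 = 1297.68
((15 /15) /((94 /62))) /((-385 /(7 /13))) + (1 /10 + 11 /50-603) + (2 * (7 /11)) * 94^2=1788313138 /168025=10643.14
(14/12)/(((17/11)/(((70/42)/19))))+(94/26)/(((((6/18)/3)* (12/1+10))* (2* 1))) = 1339771/1662804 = 0.81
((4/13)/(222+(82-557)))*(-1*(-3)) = -12/3289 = -0.00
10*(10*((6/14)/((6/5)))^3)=3125/686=4.56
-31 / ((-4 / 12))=93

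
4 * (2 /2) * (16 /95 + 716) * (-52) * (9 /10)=-63681696 /475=-134066.73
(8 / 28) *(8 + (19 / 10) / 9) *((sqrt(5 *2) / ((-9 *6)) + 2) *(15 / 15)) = 1478 / 315 - 739 *sqrt(10) / 17010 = 4.55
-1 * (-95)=95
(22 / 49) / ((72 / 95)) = 1045 / 1764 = 0.59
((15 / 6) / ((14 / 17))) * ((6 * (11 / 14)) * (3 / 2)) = 8415 / 392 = 21.47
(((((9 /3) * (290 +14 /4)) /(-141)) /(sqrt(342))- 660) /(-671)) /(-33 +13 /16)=-192 /6283- 2348 * sqrt(38) /925768635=-0.03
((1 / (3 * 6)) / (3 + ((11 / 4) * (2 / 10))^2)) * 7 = 1400 / 11889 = 0.12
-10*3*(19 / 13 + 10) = -4470 / 13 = -343.85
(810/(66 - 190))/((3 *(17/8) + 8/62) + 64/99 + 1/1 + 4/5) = -801900/1098763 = -0.73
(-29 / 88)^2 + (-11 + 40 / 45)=-697135 / 69696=-10.00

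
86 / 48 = 43 / 24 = 1.79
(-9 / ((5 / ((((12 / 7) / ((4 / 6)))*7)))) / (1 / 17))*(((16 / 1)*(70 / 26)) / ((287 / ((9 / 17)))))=-23328 / 533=-43.77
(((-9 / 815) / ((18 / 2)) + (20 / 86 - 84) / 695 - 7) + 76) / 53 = 335523492 / 258176515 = 1.30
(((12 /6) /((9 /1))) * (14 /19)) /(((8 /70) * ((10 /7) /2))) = 343 /171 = 2.01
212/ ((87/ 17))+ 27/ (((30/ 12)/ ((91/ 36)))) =59791/ 870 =68.73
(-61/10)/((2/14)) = -427/10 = -42.70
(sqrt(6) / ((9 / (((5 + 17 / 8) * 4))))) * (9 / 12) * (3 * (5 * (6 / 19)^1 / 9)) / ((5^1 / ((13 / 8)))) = 13 * sqrt(6) / 32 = 1.00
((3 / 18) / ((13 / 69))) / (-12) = -23 / 312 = -0.07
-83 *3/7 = -249/7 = -35.57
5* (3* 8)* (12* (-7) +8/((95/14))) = -188832/19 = -9938.53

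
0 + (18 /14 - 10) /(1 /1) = -61 /7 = -8.71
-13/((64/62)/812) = -81809/8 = -10226.12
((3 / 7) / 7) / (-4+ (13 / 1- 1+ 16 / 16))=0.01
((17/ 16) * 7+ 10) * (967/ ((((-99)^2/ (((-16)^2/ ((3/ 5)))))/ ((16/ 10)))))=3837056/ 3267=1174.49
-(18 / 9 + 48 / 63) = -58 / 21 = -2.76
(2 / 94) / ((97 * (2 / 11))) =11 / 9118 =0.00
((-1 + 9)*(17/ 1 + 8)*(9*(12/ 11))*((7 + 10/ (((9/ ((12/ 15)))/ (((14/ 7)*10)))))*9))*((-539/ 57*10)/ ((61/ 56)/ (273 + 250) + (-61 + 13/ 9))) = 207379424448000/ 298258561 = 695300.83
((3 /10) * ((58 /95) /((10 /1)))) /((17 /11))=957 /80750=0.01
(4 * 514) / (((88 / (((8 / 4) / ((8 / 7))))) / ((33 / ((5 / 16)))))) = 21588 / 5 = 4317.60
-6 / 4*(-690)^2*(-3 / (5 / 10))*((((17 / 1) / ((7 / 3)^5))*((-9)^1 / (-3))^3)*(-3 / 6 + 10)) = 270142587.45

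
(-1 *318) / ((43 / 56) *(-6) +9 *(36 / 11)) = -32648 / 2551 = -12.80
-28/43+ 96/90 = 268/645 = 0.42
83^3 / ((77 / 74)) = 42312238 / 77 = 549509.58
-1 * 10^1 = -10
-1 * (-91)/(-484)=-91/484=-0.19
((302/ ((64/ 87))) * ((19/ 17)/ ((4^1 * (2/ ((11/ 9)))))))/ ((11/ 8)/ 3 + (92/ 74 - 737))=-0.10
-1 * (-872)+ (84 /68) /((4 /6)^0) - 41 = 14148 /17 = 832.24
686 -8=678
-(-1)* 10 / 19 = 10 / 19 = 0.53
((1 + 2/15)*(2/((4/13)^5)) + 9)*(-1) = -6381101/7680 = -830.87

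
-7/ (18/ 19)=-133/ 18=-7.39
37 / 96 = 0.39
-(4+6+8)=-18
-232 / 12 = -58 / 3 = -19.33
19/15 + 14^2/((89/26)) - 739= -908434/1335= -680.47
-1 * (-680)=680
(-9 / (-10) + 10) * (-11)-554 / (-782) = -466039 / 3910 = -119.19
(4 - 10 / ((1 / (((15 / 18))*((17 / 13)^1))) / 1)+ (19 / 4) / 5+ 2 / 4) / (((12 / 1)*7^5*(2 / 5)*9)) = -607 / 80904096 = -0.00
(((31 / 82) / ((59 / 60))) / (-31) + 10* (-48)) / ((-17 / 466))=541095900 / 41123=13157.99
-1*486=-486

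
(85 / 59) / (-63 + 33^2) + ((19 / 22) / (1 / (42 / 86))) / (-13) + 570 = 106077939376 / 186111783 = 569.97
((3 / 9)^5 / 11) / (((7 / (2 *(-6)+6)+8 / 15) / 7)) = -70 / 16929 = -0.00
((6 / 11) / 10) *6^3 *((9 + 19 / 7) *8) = 425088 / 385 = 1104.12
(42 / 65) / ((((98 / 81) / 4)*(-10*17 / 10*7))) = -972 / 54145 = -0.02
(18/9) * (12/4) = 6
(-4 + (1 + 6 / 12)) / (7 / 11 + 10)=-0.24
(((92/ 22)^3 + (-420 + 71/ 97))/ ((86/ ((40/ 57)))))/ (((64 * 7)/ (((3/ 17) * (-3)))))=95761815/ 28690673968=0.00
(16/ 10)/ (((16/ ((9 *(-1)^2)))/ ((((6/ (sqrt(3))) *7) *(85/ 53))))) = 1071 *sqrt(3)/ 53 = 35.00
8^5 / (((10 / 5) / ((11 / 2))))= 90112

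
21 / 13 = 1.62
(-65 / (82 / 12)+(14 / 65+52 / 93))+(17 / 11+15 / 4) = -37537987 / 10905180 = -3.44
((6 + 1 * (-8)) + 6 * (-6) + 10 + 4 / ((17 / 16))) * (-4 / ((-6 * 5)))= -824 / 255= -3.23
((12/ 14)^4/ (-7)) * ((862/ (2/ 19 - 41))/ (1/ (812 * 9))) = 7386609024/ 621859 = 11878.27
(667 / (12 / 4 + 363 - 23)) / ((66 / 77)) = 667 / 294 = 2.27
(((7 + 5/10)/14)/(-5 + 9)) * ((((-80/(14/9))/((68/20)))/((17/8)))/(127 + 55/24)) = -324000/43941583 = -0.01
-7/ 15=-0.47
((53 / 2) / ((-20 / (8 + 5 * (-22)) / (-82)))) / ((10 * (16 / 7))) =-775761 / 1600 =-484.85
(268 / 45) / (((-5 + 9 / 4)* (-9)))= 1072 / 4455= 0.24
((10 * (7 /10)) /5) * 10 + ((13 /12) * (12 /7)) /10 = 14.19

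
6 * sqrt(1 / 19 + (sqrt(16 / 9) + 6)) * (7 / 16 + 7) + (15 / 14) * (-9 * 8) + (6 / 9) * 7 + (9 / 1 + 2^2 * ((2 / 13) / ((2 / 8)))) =-16657 / 273 + 119 * sqrt(23997) / 152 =60.26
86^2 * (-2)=-14792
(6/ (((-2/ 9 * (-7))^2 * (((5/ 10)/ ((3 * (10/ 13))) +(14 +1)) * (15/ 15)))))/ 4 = 3645/ 89474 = 0.04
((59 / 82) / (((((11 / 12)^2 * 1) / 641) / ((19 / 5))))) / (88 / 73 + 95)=1258918872 / 58068505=21.68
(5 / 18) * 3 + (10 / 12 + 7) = 26 / 3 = 8.67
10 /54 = 0.19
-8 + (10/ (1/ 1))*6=52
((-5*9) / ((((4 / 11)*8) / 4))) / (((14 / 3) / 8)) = -1485 / 14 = -106.07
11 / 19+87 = 1664 / 19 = 87.58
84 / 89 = 0.94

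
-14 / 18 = -7 / 9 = -0.78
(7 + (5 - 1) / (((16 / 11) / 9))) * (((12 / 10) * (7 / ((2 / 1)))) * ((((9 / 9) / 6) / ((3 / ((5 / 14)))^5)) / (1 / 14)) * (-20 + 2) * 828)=-1825625 / 16464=-110.89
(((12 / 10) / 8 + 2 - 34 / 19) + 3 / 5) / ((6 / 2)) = 73 / 228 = 0.32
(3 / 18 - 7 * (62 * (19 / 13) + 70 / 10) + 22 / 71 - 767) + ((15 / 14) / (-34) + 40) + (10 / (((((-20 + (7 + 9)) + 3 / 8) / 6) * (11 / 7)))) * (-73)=-269495441035 / 420456036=-640.96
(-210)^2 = 44100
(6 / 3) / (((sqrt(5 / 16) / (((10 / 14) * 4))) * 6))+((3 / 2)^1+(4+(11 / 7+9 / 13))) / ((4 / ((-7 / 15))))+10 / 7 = 1903 / 3640+16 * sqrt(5) / 21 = 2.23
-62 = -62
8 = 8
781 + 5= 786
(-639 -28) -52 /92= -15354 /23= -667.57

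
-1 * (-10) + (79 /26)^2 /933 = 6313321 /630708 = 10.01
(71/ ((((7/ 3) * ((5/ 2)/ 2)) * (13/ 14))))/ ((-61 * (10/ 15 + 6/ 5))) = -1278/ 5551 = -0.23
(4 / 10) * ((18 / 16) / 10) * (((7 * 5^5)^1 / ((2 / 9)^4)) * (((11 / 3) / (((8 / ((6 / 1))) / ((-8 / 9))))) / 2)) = -63149625 / 128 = -493356.45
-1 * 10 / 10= -1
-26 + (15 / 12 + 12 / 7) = -645 / 28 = -23.04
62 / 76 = 0.82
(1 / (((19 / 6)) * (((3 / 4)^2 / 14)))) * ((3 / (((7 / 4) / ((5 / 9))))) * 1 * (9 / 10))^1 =128 / 19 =6.74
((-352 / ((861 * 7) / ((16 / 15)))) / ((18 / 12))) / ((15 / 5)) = -11264 / 813645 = -0.01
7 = 7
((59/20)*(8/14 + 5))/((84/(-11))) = -2.15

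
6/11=0.55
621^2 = 385641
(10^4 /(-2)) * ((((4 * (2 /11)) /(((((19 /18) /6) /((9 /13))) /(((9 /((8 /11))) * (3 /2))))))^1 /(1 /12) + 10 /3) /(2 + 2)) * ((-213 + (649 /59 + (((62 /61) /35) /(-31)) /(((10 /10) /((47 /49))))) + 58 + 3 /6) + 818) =-8376889001664250 /15503943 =-540307004.59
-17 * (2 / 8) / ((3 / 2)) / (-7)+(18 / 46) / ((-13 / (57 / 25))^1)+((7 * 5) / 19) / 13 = 2850301 / 5965050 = 0.48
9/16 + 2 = 2.56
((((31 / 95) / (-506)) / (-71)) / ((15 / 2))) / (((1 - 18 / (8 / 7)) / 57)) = -124 / 26495425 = -0.00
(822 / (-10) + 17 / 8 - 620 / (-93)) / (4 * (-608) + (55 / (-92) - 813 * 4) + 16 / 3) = 202607 / 15674770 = 0.01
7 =7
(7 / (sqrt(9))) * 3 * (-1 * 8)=-56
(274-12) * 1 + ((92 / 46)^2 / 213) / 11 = 613870 / 2343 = 262.00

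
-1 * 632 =-632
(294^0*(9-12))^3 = -27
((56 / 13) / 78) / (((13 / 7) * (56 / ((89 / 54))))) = 623 / 711828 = 0.00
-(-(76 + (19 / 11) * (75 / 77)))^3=284851347016573 / 607645423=468778.89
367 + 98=465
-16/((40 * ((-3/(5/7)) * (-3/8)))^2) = -16/3969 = -0.00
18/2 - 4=5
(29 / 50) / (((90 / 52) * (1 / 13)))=4901 / 1125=4.36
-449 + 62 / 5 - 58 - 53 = -2738 / 5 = -547.60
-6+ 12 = 6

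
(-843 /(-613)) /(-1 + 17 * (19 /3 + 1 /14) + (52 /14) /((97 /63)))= 3434382 /275442355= 0.01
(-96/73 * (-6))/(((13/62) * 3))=11904/949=12.54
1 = 1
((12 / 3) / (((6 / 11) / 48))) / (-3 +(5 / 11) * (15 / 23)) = -22264 / 171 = -130.20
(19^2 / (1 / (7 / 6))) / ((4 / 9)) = 7581 / 8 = 947.62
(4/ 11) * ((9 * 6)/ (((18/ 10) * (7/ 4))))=480/ 77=6.23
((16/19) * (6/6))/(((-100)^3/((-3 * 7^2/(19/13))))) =1911/22562500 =0.00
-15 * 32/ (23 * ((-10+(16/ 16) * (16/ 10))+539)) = -2400/ 61019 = -0.04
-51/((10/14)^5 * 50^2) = -857157/7812500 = -0.11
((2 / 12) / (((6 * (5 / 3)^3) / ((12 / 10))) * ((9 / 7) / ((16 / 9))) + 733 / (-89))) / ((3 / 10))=49840 / 763011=0.07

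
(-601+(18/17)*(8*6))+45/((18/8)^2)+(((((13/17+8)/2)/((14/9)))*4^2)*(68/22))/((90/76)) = -24954257/58905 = -423.64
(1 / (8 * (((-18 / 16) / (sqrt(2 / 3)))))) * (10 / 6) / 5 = -sqrt(6) / 81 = -0.03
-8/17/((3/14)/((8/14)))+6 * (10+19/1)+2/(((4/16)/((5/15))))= 2982/17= 175.41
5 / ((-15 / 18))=-6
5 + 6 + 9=20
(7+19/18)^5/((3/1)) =64097340625/5668704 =11307.23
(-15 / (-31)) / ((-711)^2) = 5 / 5223717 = 0.00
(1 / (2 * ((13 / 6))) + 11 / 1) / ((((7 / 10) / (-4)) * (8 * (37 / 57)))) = -41610 / 3367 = -12.36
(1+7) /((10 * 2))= 2 /5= 0.40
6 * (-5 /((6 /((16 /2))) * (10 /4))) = -16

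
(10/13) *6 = 60/13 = 4.62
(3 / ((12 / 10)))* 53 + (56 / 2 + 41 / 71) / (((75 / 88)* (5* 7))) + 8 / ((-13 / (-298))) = 1535340227 / 4845750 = 316.84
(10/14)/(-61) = -5/427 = -0.01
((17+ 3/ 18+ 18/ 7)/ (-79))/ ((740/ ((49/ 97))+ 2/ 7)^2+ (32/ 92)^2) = -0.00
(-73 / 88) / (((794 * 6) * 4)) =-73 / 1676928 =-0.00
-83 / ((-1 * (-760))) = -83 / 760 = -0.11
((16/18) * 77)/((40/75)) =385/3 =128.33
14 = 14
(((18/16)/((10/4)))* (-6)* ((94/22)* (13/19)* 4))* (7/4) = -115479/2090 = -55.25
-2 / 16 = -1 / 8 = -0.12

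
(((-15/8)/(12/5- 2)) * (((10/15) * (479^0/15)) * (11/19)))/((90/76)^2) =-209/2430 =-0.09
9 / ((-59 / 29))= -261 / 59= -4.42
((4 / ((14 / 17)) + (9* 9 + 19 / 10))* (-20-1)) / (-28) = 18429 / 280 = 65.82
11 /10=1.10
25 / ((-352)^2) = 25 / 123904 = 0.00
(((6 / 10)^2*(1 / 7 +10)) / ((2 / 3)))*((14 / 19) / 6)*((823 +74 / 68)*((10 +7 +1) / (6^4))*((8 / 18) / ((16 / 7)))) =13925443 / 9302400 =1.50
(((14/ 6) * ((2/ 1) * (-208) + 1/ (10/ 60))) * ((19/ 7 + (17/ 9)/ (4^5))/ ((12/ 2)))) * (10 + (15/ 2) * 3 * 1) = -2334846475/ 165888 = -14074.84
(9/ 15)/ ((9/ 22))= 1.47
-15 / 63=-5 / 21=-0.24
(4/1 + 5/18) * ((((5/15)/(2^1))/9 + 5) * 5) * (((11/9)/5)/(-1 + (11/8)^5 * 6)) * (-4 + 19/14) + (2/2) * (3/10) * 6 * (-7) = -76735753669/5104119015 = -15.03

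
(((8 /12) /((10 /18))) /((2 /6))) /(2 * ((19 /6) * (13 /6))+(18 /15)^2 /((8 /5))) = 0.25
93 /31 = 3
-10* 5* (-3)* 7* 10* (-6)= -63000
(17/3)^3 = 4913/27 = 181.96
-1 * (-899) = 899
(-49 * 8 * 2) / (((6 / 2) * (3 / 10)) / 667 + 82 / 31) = -162107680 / 547219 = -296.24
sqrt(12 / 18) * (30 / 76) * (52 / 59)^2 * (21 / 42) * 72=243360 * sqrt(6) / 66139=9.01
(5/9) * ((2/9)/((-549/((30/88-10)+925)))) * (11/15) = -4475/29646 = -0.15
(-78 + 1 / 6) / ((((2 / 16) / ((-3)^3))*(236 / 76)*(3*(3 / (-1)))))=-35492 / 59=-601.56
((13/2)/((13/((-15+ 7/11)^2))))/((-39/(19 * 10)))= -2371580/4719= -502.56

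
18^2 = 324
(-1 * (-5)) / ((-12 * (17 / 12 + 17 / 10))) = -25 / 187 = -0.13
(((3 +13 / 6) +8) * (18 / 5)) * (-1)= -47.40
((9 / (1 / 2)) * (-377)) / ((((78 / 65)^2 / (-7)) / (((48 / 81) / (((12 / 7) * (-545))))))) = -184730 / 8829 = -20.92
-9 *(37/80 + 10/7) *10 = -9531/56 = -170.20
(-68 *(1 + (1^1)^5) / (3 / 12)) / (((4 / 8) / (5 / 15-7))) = 21760 / 3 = 7253.33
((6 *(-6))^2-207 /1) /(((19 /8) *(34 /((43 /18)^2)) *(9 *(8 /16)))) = 17.10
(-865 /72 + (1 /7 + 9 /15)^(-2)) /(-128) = 124135 /1557504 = 0.08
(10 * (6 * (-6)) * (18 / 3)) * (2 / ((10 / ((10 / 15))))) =-288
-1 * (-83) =83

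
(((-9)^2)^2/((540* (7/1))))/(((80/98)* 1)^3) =4084101/1280000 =3.19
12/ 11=1.09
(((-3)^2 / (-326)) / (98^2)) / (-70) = 9 / 219163280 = 0.00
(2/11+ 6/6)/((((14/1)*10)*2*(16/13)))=169/49280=0.00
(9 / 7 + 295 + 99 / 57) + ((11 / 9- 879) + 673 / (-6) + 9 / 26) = -10761610 / 15561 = -691.58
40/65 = 8/13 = 0.62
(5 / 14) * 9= 45 / 14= 3.21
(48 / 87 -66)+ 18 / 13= -24152 / 377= -64.06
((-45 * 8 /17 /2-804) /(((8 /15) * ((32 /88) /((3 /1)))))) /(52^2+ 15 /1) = -856845 /184892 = -4.63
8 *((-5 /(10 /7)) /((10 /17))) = -47.60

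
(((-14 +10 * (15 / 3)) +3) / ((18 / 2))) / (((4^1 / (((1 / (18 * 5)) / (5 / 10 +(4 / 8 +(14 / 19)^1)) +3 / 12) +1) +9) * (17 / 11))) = 0.23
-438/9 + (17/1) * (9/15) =-38.47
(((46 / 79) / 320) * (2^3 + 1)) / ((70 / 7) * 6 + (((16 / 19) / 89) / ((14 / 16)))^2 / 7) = 203026010481 / 743840431000960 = 0.00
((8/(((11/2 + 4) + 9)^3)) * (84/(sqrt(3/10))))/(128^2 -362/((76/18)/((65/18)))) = 9728 * sqrt(30)/4420031433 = 0.00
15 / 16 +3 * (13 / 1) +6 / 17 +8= 13135 / 272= 48.29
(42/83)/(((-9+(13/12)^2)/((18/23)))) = -15552/307349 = -0.05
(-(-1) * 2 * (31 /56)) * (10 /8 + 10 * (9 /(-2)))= -775 /16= -48.44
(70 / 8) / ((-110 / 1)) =-7 / 88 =-0.08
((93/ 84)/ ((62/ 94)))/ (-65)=-47/ 1820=-0.03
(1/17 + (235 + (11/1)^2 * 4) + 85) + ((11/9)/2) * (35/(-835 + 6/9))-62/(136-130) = 67545445/85102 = 793.70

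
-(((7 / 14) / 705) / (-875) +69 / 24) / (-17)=14188121 / 83895000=0.17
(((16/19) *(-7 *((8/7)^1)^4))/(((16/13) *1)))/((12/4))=-53248/19551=-2.72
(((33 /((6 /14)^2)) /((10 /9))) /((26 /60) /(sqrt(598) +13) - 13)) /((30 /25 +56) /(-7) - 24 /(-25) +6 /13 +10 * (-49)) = 282975 * sqrt(598) /145738093058 +3645566925 /145738093058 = 0.03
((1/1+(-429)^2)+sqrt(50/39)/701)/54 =5 * sqrt(78)/1476306+92021/27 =3408.19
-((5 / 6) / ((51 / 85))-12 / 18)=-13 / 18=-0.72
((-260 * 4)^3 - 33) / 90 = -1124864033 / 90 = -12498489.26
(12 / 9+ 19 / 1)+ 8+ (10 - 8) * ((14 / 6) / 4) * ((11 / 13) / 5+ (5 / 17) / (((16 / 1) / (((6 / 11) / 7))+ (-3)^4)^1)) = 27082401 / 949195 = 28.53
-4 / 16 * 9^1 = -9 / 4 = -2.25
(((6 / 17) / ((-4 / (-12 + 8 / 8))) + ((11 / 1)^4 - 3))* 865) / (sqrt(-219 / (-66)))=430532125* sqrt(1606) / 2482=6951468.45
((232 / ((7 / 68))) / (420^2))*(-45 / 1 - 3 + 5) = -42398 / 77175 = -0.55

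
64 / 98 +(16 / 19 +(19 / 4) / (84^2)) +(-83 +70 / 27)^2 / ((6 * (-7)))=-19864630517 / 130310208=-152.44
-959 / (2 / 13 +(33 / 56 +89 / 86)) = -30020536 / 55659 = -539.37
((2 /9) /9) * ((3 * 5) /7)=10 /189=0.05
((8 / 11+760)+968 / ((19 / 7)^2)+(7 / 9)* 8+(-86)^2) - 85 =293393605 / 35739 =8209.34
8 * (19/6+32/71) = 6164/213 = 28.94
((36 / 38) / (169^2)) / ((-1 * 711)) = -2 / 42870061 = -0.00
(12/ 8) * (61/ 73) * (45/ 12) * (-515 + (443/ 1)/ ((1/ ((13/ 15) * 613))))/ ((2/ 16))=8830482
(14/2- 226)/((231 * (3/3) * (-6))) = 73/462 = 0.16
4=4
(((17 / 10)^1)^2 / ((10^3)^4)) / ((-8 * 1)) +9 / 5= 1439999999999711 / 800000000000000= 1.80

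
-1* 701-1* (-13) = -688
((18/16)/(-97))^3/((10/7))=-5103/4672885760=-0.00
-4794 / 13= -368.77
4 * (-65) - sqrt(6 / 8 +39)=-260 - sqrt(159) / 2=-266.30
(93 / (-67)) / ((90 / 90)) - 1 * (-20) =1247 / 67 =18.61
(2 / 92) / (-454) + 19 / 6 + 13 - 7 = 574307 / 62652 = 9.17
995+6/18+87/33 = 32933/33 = 997.97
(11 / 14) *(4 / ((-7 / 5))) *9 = -990 / 49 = -20.20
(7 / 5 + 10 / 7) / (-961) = -99 / 33635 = -0.00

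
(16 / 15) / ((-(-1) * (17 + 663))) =2 / 1275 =0.00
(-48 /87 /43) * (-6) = 96 /1247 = 0.08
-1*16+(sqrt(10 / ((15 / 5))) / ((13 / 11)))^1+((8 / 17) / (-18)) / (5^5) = -7650004 / 478125+11*sqrt(30) / 39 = -14.46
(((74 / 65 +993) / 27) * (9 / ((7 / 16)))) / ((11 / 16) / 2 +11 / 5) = 33084928 / 111111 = 297.76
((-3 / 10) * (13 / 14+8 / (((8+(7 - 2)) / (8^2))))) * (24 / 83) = -132066 / 37765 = -3.50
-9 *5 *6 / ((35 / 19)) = -1026 / 7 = -146.57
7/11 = 0.64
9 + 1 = 10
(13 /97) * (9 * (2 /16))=117 /776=0.15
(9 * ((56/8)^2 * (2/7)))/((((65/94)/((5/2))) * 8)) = 56.94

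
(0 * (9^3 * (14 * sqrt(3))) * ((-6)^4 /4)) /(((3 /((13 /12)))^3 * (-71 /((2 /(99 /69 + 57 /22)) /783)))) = 0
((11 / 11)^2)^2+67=68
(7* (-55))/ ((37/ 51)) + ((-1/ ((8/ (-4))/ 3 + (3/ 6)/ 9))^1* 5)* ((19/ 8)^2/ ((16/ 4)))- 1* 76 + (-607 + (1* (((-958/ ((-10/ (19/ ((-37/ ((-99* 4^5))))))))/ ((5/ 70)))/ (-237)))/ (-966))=-424623267643/ 473292160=-897.17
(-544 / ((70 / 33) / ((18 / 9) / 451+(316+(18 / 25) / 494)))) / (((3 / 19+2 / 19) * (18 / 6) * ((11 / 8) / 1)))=-1914994694784 / 25650625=-74656.84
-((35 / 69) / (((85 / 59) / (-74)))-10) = 42292 / 1173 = 36.05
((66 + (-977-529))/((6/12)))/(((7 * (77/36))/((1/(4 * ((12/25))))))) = -54000/539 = -100.19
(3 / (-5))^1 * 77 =-231 / 5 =-46.20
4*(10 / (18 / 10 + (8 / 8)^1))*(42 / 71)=600 / 71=8.45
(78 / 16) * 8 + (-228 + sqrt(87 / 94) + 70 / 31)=-5789 / 31 + sqrt(8178) / 94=-185.78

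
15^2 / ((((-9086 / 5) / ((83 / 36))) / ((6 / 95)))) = -6225 / 345268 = -0.02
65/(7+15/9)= 7.50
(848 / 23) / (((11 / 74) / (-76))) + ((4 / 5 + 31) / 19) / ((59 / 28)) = -26729970604 / 1418065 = -18849.61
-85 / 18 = -4.72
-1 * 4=-4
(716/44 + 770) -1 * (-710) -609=9760/11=887.27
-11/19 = -0.58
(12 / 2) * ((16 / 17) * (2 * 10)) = 1920 / 17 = 112.94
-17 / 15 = -1.13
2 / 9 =0.22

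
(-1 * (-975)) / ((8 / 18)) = 8775 / 4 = 2193.75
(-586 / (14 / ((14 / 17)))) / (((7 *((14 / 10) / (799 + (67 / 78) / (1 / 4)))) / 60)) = -1833887000 / 10829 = -169349.62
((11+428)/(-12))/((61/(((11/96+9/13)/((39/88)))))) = -4862803/4453488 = -1.09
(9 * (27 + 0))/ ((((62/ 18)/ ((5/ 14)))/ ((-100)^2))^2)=12301875000000/ 47089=261247318.91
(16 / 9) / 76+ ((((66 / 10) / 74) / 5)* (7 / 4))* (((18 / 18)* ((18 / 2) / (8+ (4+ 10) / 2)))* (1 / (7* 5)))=756929 / 31635000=0.02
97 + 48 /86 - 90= 325 /43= 7.56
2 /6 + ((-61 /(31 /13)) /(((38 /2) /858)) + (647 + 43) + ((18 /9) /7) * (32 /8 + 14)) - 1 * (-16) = -5488025 /12369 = -443.69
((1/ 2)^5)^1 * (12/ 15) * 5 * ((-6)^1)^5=-972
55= 55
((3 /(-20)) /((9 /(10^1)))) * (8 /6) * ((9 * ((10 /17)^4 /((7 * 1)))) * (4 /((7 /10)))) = -800000 /4092529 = -0.20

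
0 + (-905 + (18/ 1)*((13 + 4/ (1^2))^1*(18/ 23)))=-15307/ 23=-665.52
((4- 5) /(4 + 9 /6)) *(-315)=630 /11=57.27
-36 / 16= -9 / 4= -2.25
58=58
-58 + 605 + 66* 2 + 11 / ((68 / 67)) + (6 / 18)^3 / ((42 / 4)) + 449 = 43909183 / 38556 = 1138.84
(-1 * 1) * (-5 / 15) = 1 / 3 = 0.33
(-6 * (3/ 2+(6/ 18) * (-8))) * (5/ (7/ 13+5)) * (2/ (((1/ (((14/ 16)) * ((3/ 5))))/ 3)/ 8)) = 637/ 4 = 159.25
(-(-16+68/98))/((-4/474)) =-88875/49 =-1813.78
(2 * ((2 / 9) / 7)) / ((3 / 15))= 0.32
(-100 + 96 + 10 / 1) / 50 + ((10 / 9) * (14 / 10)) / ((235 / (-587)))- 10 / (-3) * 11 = 32.90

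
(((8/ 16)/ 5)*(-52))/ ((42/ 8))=-104/ 105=-0.99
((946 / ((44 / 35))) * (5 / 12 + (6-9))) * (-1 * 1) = 46655 / 24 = 1943.96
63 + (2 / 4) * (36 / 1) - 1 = 80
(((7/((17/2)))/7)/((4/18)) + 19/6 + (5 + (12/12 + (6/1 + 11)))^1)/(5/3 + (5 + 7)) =2723/1394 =1.95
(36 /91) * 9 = 324 /91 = 3.56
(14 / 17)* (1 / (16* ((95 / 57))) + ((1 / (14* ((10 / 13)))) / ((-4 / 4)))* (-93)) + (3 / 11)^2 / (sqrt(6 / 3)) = 9* sqrt(2) / 242 + 4857 / 680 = 7.20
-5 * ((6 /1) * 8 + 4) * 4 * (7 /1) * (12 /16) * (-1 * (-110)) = -600600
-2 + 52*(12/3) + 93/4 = 229.25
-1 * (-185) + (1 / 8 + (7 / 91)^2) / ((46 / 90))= 5760725 / 31096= 185.26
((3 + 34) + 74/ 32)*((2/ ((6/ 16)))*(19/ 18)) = 11951/ 54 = 221.31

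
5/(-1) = -5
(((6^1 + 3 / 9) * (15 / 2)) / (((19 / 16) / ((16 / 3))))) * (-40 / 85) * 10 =-51200 / 51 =-1003.92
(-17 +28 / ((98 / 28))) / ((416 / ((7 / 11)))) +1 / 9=4009 / 41184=0.10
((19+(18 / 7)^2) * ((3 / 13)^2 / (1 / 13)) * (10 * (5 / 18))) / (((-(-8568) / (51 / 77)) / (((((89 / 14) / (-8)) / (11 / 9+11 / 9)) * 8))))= -8377125 / 845997152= -0.01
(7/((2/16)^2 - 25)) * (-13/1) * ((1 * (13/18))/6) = 1456/3321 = 0.44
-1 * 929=-929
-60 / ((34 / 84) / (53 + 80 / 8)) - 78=-160086 / 17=-9416.82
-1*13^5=-371293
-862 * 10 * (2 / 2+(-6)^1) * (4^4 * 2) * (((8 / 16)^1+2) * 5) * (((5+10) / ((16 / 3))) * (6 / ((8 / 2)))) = 1163700000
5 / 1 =5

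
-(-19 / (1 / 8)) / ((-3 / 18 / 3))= -2736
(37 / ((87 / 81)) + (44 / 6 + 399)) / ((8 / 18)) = 991.76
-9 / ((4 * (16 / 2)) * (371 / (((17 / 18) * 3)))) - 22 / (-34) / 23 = 241243 / 9283904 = 0.03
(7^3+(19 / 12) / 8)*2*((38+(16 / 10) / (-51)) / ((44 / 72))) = 159496427 / 3740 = 42646.10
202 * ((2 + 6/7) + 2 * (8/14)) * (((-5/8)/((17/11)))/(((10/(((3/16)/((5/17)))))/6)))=-9999/80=-124.99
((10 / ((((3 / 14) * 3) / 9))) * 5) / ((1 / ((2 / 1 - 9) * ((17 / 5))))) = -16660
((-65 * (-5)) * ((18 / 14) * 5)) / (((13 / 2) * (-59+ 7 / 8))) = -1200 / 217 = -5.53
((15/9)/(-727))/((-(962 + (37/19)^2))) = 1805/760407831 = 0.00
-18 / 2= -9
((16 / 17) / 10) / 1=8 / 85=0.09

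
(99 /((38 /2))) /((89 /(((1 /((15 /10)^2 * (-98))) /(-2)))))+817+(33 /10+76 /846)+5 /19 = 820.65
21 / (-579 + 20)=-21 / 559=-0.04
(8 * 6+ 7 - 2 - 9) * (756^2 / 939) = 8382528 / 313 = 26781.24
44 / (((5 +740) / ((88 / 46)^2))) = 85184 / 394105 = 0.22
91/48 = 1.90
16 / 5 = 3.20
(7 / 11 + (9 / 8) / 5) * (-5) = -379 / 88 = -4.31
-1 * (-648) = 648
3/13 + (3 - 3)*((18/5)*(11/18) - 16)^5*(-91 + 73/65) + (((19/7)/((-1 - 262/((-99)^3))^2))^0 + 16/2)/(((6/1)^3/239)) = 3179/312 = 10.19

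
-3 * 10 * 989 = -29670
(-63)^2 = 3969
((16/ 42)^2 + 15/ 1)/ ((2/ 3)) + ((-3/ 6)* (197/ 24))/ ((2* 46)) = 4906091/ 216384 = 22.67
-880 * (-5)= 4400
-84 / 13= -6.46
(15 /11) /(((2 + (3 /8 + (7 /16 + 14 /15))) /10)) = 36000 /9889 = 3.64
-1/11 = -0.09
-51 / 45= -17 / 15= -1.13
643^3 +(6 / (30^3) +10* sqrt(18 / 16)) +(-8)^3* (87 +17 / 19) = 15* sqrt(2) / 2 +22726131268519 / 85500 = 265802715.50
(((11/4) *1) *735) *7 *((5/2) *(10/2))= 1414875/8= 176859.38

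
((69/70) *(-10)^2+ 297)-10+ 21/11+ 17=31145/77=404.48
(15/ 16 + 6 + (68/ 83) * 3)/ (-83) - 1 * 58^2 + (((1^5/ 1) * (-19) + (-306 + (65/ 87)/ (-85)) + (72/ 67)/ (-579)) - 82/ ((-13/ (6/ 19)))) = -1919826954794513719/ 520683009508272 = -3687.13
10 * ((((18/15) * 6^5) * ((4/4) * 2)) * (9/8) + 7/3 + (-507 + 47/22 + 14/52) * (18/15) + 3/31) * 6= 5423895232/4433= 1223527.01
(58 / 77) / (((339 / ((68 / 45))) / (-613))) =-2417672 / 1174635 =-2.06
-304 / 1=-304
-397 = -397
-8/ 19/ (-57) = 8/ 1083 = 0.01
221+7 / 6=1333 / 6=222.17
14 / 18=7 / 9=0.78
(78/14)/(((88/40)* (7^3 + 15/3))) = 65/8932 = 0.01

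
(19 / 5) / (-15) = -19 / 75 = -0.25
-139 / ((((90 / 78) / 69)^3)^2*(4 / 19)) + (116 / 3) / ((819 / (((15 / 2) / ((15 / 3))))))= -30193642862729.51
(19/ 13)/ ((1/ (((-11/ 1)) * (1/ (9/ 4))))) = -836/ 117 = -7.15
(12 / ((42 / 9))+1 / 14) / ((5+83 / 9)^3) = 26973 / 29360128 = 0.00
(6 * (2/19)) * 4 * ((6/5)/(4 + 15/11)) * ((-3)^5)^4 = 11046132982368/5605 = 1970764136.02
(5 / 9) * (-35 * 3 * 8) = -1400 / 3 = -466.67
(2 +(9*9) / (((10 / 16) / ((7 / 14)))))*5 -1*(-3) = 337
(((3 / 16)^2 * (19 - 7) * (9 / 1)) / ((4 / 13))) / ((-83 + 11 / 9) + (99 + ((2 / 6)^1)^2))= 0.71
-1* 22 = -22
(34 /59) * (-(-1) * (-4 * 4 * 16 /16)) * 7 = -3808 /59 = -64.54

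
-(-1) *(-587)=-587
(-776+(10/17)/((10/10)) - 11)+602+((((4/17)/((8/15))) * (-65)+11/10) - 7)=-18614/85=-218.99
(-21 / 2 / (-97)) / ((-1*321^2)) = -7 / 6663318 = -0.00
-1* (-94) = 94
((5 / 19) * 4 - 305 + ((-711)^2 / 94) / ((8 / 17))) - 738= 148395939 / 14288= 10386.05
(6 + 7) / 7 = 1.86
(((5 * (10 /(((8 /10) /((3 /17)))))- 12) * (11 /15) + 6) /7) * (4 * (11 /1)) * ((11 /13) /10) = 108779 /38675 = 2.81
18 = 18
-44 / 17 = -2.59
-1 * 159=-159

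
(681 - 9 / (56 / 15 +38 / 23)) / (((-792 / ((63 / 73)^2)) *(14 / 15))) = -1192772385 / 1742625632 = -0.68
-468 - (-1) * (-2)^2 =-464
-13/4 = -3.25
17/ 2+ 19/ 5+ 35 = 47.30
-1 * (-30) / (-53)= -30 / 53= -0.57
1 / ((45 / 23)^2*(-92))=-23 / 8100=-0.00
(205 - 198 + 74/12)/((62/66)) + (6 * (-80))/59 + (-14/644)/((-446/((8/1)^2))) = 110388447/18761882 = 5.88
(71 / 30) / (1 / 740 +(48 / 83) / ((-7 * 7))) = -300958 / 1329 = -226.45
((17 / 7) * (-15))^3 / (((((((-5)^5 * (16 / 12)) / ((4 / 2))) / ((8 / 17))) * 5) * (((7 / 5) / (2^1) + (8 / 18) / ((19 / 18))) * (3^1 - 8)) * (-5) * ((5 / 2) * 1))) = 2372112 / 76103125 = 0.03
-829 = -829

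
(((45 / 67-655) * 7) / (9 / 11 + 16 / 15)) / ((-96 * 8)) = 263725 / 83348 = 3.16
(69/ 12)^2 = 529/ 16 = 33.06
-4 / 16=-1 / 4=-0.25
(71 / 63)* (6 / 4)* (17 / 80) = 1207 / 3360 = 0.36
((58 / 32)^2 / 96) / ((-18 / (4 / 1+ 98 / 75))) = -167359 / 16588800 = -0.01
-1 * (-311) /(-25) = -12.44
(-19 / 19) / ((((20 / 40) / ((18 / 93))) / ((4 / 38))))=-0.04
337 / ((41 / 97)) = 32689 / 41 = 797.29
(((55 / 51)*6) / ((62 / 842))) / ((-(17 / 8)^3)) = -23710720 / 2589151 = -9.16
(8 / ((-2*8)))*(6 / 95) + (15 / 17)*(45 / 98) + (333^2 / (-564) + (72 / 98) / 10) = -583683207 / 2975476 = -196.16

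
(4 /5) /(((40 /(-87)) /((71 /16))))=-6177 /800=-7.72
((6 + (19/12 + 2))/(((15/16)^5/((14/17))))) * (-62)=-5233442816/7745625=-675.66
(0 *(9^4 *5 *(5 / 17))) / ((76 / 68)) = 0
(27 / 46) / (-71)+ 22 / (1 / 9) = 197.99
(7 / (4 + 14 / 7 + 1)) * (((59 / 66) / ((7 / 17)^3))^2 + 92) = 131170949737 / 512479044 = 255.95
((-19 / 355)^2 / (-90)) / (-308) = 361 / 3493413000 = 0.00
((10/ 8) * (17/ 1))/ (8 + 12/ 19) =1615/ 656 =2.46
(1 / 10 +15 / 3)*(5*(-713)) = -36363 / 2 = -18181.50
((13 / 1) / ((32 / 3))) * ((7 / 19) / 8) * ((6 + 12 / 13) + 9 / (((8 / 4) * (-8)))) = 27783 / 77824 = 0.36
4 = 4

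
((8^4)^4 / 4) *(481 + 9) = 34480684647055360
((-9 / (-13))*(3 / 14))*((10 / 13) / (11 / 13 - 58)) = -135 / 67613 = -0.00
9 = 9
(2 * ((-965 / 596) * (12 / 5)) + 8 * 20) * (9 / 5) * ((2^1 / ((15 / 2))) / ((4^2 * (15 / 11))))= 124751 / 37250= 3.35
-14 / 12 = -7 / 6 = -1.17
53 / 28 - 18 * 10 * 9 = -45307 / 28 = -1618.11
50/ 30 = 5/ 3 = 1.67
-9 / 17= -0.53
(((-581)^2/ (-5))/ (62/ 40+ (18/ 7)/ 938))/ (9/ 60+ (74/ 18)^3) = -64630968338160/ 103507477391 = -624.41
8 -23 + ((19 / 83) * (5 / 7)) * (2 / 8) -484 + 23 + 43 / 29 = -31977809 / 67396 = -474.48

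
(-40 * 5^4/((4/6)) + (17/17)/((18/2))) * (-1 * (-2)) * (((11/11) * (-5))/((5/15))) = 3374990/3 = 1124996.67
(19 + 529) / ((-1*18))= -274 / 9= -30.44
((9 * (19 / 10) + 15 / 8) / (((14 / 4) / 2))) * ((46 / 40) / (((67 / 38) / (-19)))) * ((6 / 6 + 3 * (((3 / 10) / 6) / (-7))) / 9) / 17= -287790283 / 334866000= -0.86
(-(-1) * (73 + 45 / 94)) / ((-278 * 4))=-6907 / 104528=-0.07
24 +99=123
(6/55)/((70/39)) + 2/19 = 6073/36575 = 0.17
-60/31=-1.94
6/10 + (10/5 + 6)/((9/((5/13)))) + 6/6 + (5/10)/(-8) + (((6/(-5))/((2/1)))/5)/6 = 87019/46800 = 1.86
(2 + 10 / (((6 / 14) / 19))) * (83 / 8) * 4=55444 / 3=18481.33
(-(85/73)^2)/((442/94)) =-19975/69277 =-0.29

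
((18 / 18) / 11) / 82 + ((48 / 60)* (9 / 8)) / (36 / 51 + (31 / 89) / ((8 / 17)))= 49217651 / 78938530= 0.62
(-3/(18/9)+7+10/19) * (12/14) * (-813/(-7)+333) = 2159928/931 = 2320.01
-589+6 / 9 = -1765 / 3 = -588.33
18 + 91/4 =163/4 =40.75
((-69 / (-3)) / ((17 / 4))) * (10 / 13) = 920 / 221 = 4.16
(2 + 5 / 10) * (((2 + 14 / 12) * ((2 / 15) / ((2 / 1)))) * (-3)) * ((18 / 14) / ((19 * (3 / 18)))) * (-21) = 27 / 2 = 13.50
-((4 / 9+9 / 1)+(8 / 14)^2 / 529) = -2203429 / 233289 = -9.45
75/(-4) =-18.75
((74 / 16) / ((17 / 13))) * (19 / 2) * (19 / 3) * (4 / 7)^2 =173641 / 2499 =69.48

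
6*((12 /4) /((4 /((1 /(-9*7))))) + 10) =839 /14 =59.93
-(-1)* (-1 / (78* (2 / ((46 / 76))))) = -23 / 5928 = -0.00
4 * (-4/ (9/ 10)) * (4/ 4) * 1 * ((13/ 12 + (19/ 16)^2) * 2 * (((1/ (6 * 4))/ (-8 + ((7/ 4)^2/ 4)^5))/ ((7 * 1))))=321283686400/ 4710329447481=0.07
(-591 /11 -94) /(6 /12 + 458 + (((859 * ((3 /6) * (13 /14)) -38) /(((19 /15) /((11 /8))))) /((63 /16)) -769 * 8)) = 4538625 /171865243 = 0.03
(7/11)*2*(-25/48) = -175/264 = -0.66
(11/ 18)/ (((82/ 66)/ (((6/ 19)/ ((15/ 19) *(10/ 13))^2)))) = 388531/ 922500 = 0.42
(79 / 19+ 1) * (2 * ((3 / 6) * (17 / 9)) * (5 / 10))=833 / 171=4.87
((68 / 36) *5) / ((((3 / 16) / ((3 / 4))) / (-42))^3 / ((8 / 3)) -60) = -119418880 / 758661121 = -0.16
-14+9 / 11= -145 / 11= -13.18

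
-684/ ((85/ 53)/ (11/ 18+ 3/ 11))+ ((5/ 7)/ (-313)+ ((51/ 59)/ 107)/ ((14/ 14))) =-376.95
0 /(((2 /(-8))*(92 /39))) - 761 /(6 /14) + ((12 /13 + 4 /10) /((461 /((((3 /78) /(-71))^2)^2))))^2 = -161251900926588080433033914309884255253 /90812033561059553463319268430571200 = -1775.67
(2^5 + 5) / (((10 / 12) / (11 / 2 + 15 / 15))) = 1443 / 5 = 288.60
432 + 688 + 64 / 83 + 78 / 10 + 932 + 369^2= 57361952 / 415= 138221.57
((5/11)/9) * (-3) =-5/33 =-0.15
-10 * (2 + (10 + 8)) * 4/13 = -800/13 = -61.54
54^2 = 2916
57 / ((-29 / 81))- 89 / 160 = -741301 / 4640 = -159.76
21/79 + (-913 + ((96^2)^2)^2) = 7213895789837423.27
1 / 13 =0.08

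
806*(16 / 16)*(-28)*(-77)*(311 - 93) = 378826448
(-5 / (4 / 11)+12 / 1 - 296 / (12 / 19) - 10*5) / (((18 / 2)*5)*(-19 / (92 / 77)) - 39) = 0.69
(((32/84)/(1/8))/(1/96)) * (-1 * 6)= -12288/7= -1755.43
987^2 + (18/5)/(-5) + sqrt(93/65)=sqrt(6045)/65 + 24354207/25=974169.48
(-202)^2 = 40804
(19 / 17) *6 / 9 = 38 / 51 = 0.75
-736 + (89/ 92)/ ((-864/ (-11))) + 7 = -57945773/ 79488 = -728.99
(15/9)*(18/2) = 15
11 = 11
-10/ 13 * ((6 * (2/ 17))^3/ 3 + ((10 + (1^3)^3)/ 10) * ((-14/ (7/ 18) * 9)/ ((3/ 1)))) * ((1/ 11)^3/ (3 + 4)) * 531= 3096199404/ 595067473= 5.20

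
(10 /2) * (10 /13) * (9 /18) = 25 /13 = 1.92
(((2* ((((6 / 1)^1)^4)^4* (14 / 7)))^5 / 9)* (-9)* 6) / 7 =-1097870808551528783041121140466305832314587789321841109856361119744 / 7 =-156838686935932683291588700000000000000000000000000000000000000000.00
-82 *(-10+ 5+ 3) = 164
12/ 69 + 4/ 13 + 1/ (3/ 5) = 1927/ 897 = 2.15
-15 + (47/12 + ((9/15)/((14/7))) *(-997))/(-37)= -15589/2220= -7.02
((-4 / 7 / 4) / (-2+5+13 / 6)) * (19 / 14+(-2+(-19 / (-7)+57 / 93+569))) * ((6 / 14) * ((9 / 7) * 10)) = -200969910 / 2307361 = -87.10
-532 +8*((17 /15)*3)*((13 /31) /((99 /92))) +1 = -7985539 /15345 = -520.40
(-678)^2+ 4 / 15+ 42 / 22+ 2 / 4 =151696603 / 330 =459686.68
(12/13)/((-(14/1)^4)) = -3/124852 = -0.00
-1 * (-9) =9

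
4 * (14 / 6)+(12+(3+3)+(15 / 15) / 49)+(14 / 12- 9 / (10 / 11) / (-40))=563851 / 19600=28.77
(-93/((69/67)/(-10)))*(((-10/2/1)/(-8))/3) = 51925/276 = 188.13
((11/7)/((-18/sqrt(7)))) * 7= -11 * sqrt(7)/18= -1.62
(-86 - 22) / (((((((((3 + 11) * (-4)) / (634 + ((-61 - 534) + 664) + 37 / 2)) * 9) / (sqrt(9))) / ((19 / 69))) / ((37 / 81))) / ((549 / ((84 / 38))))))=14489.34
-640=-640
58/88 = 29/44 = 0.66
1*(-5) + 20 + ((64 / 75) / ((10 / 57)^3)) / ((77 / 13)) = 10029399 / 240625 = 41.68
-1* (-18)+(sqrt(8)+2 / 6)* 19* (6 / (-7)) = 88 / 7 - 228* sqrt(2) / 7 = -33.49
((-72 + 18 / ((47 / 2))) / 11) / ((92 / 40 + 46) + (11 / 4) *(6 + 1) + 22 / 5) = -66960 / 743963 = -0.09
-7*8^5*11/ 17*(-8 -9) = 2523136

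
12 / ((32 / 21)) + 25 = 263 / 8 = 32.88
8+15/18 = 53/6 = 8.83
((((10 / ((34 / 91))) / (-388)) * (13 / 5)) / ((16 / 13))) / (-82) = 15379 / 8653952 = 0.00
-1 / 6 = -0.17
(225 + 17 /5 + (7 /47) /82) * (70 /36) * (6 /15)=177.65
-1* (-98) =98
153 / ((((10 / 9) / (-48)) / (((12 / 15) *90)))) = -2379456 / 5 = -475891.20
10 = 10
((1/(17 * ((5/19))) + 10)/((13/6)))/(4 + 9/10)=10428/10829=0.96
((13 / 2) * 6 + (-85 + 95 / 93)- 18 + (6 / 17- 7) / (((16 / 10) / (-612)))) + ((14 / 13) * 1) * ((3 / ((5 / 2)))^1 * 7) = 30086783 / 12090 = 2488.57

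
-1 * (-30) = 30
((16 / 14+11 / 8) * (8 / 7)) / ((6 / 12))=282 / 49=5.76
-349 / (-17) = 349 / 17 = 20.53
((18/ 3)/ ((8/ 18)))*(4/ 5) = 54/ 5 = 10.80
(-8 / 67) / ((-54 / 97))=388 / 1809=0.21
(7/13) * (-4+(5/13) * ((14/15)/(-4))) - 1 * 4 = -6289/1014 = -6.20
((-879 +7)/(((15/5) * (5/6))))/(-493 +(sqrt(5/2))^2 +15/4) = 6976/9735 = 0.72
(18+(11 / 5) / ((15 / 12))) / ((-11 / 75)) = -1482 / 11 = -134.73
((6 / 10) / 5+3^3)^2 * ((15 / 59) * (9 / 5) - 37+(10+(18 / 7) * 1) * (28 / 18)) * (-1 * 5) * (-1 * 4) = -249874.18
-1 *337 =-337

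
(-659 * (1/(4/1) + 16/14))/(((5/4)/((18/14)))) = -231309/245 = -944.12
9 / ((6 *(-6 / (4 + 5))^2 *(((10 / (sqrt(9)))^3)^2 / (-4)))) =-19683 / 2000000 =-0.01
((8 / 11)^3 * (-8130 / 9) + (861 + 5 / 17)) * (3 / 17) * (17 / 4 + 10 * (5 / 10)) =645236821 / 769318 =838.71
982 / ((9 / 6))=1964 / 3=654.67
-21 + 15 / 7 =-132 / 7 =-18.86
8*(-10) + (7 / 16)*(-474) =-2299 / 8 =-287.38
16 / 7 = 2.29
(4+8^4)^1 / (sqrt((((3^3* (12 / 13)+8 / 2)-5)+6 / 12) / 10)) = 8200* sqrt(1651) / 127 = 2623.52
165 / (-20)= -33 / 4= -8.25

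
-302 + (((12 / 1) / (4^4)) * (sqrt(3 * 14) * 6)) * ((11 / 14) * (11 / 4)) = -302 + 1089 * sqrt(42) / 1792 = -298.06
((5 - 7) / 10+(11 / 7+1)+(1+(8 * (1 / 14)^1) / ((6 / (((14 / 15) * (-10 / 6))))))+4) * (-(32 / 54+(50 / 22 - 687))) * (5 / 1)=1386961288 / 56133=24708.48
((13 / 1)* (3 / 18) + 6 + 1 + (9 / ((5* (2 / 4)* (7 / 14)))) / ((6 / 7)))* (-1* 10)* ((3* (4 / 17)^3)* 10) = -19840 / 289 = -68.65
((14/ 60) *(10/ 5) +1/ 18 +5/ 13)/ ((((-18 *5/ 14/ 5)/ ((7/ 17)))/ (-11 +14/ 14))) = 51989/ 17901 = 2.90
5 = 5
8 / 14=4 / 7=0.57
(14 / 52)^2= 49 / 676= 0.07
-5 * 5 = -25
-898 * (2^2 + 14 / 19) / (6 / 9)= -121230 / 19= -6380.53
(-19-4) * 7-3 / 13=-2096 / 13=-161.23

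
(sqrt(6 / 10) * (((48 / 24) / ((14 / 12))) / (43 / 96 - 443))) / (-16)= 72 * sqrt(15) / 1486975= 0.00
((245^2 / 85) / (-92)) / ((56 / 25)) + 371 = 4599077 / 12512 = 367.57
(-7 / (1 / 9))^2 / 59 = 3969 / 59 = 67.27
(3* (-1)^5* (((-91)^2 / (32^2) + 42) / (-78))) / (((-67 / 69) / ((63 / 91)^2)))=-286654221 / 301463552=-0.95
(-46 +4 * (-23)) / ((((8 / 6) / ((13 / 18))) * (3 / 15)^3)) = -9343.75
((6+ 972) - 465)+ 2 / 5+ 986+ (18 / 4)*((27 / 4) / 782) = 1499.44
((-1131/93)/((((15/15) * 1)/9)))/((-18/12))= 2262/31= 72.97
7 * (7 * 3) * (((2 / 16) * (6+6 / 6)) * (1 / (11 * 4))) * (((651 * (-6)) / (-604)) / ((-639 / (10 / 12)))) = -372155 / 15095168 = -0.02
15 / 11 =1.36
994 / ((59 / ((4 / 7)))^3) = 9088 / 10063571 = 0.00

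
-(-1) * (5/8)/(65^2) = 1/6760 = 0.00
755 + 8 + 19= 782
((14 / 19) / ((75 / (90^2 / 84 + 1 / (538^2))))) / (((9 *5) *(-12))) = -195374707 / 111363579000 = -0.00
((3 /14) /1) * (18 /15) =9 /35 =0.26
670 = 670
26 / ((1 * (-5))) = -26 / 5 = -5.20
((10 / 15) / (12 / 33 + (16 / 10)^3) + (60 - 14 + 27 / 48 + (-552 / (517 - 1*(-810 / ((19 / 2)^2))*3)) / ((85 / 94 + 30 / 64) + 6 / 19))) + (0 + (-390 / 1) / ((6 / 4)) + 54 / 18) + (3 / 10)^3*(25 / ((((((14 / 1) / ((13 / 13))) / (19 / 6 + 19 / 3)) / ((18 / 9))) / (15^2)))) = -118858302105139 / 24902908192764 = -4.77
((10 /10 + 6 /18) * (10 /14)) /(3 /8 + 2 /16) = 40 /21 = 1.90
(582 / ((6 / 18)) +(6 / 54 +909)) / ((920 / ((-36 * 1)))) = -11948 / 115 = -103.90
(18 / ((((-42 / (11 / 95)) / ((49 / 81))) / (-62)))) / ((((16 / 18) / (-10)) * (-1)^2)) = -2387 / 114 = -20.94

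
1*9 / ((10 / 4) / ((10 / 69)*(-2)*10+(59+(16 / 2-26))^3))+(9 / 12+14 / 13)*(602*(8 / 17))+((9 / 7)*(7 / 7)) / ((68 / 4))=44231238773 / 177905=248622.80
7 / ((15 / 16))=112 / 15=7.47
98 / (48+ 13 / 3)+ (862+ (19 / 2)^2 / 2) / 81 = 443287 / 33912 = 13.07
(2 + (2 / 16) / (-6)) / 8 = 95 / 384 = 0.25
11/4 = 2.75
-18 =-18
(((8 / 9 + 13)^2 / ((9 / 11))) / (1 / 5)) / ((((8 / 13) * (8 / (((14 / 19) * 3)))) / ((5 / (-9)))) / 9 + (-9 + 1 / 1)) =-35546875 / 254664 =-139.58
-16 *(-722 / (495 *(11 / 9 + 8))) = 11552 / 4565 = 2.53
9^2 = 81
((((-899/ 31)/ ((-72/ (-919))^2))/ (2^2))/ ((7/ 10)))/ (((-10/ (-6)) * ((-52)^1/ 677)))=16581266113/ 1257984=13180.82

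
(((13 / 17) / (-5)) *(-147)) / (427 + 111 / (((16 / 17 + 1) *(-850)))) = 70070 / 1330607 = 0.05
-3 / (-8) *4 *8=12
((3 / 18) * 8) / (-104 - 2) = -2 / 159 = -0.01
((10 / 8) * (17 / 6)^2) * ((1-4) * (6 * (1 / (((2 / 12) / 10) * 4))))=-21675 / 8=-2709.38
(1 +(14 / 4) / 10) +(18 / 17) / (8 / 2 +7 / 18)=42741 / 26860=1.59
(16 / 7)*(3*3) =144 / 7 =20.57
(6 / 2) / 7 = 3 / 7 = 0.43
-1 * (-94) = 94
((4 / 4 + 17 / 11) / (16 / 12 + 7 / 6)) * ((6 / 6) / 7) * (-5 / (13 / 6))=-48 / 143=-0.34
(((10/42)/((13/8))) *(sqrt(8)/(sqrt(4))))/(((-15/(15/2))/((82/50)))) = -164 *sqrt(2)/1365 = -0.17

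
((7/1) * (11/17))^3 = 456533/4913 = 92.92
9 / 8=1.12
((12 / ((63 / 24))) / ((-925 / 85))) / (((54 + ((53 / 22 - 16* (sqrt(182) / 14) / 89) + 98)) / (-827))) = 155035003904* sqrt(182) / 828587483826865 + 266319305882432 / 118369640546695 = 2.25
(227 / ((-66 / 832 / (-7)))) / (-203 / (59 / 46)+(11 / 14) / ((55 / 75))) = -546005824 / 4284951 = -127.42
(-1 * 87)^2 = 7569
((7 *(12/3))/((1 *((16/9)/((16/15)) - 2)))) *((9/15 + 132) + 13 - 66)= -33432/5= -6686.40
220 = 220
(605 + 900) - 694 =811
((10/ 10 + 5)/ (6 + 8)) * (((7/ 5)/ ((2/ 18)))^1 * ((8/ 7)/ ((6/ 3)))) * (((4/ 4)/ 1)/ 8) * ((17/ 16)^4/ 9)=250563/ 4587520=0.05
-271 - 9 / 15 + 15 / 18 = -8123 / 30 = -270.77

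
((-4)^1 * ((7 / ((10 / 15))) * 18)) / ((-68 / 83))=15687 / 17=922.76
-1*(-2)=2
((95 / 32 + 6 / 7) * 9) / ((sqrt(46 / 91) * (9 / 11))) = 9427 * sqrt(4186) / 10304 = 59.19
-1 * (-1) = 1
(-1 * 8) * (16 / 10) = -64 / 5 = -12.80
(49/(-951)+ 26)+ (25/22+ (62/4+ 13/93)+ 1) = 14179502/324291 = 43.72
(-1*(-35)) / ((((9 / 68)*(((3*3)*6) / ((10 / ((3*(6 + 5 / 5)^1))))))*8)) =425 / 1458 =0.29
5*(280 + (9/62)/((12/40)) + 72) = 54635/31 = 1762.42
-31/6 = -5.17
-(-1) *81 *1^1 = 81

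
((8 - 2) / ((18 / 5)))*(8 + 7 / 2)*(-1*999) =-38295 / 2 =-19147.50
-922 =-922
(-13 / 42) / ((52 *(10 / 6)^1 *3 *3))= -1 / 2520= -0.00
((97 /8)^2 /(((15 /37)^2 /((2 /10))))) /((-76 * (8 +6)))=-12880921 /76608000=-0.17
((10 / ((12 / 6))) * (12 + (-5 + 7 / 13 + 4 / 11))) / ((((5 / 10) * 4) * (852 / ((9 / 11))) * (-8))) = -8475 / 3573856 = -0.00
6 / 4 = 3 / 2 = 1.50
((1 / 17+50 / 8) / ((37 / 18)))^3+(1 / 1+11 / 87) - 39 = -1552428386893 / 173205299544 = -8.96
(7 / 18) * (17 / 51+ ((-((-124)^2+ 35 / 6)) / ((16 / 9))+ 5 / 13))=-75580057 / 22464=-3364.50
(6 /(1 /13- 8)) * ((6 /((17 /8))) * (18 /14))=-33696 /12257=-2.75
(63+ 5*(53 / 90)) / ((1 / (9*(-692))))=-410702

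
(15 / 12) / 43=5 / 172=0.03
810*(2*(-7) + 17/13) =-133650/13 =-10280.77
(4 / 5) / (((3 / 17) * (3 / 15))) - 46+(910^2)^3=1703607756122999930 / 3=567869252040999976.67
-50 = -50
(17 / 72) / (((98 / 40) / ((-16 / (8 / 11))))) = -935 / 441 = -2.12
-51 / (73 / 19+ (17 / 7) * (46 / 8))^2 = -14434224 / 89737729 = -0.16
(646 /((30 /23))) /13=7429 /195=38.10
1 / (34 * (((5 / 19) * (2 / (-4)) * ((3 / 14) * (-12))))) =133 / 1530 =0.09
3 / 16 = 0.19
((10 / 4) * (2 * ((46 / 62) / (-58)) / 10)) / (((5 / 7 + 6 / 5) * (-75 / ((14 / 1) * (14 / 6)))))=0.00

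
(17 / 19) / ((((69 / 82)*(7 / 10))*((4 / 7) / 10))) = 26.58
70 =70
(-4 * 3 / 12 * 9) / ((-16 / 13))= 117 / 16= 7.31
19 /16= 1.19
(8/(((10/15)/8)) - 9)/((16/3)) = 261/16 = 16.31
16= 16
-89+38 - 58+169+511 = 571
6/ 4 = 3/ 2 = 1.50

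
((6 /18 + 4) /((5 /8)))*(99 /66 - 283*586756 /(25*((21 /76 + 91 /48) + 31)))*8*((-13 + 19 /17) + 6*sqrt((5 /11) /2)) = 8483772239453888 /64287625 - 125996617417632*sqrt(110) /41597875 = 100198291.68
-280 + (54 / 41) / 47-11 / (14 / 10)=-3882527 / 13489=-287.83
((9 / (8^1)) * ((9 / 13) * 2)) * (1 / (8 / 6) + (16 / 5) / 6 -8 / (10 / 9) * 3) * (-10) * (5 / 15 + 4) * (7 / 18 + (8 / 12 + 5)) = 132871 / 16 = 8304.44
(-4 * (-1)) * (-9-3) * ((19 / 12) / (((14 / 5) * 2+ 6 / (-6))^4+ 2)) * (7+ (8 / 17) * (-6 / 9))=-16197500 / 14335641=-1.13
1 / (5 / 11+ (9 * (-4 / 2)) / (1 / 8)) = -11 / 1579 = -0.01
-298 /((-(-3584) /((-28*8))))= 149 /8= 18.62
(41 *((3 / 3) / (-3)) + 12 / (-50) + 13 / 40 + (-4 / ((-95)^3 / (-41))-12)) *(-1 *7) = 3684785237 / 20577000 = 179.07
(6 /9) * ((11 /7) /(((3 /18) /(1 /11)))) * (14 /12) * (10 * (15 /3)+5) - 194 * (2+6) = -4546 /3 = -1515.33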